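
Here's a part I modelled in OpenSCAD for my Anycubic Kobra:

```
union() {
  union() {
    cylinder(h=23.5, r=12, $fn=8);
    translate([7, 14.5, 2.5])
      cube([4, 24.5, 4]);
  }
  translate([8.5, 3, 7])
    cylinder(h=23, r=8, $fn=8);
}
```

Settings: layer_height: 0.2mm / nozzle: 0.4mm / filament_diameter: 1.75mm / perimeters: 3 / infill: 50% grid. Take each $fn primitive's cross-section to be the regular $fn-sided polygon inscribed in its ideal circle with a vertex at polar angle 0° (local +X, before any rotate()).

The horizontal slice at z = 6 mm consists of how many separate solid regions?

At z = 6 mm: the r=12 cylinder gives a regular 8-gon of circumradius 12 (constant along its height); the 4×24.5 cube at (7, 14.5) contributes its full rectangle; Combining (union): the 2 present regions are separate (no shared area or edge), so areas and boundary lengths simply add and each stays a separate island — 2 connected regions; the cylinder at (8.5, 3) does not reach this height (z outside [7, 30]); Combining (union): only the result so far is present, so the union is just that shape — 2 connected regions. The result has 2 disconnected regions.

2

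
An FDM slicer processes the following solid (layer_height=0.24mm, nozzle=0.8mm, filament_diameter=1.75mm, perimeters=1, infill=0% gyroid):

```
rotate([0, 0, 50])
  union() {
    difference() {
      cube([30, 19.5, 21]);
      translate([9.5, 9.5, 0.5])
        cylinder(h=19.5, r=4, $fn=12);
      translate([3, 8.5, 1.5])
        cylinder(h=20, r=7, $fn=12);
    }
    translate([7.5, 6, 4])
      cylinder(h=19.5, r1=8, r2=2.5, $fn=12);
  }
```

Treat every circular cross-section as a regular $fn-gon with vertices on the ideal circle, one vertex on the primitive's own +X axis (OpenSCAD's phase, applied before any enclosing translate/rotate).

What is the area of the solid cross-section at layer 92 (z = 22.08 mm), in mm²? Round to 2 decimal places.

25.24 mm²

At z = 22.08 mm: the cube is absent (z outside [0, 21]); the cylinder at (9.5, 9.5) is absent (z outside [0.5, 20]); the cylinder at (3, 8.5) is absent (z outside [1.5, 21.5]); Taking the first minus the rest: the first operand is absent here, so nothing remains; the cone at (7.5, 6): at t=0.927 of its height the radius interpolates to r₁+(r₂−r₁)t = 2.901, giving a regular 12-gon of that circumradius (area = (12/2)·2.901²·sin(360°/12) = 25.24 mm²); Merging all regions: only the cone at (7.5, 6) is present, so the union is just that shape — area = 25.24 mm²; (whole slice rotated 50° about Z — lengths, areas and connectivity unchanged). Overall, the cross-section is a single solid region. Net area = 25.24 mm².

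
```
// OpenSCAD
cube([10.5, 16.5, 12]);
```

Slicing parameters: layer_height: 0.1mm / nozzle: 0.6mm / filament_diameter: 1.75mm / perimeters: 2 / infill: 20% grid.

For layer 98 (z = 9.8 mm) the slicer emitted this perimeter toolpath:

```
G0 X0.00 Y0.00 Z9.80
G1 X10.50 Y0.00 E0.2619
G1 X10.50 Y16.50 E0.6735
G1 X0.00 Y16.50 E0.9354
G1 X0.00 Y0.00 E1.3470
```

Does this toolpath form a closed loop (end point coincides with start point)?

Start point (G0): (0.00, 0.00). End point (last G1): the path returns to the start — closed.

yes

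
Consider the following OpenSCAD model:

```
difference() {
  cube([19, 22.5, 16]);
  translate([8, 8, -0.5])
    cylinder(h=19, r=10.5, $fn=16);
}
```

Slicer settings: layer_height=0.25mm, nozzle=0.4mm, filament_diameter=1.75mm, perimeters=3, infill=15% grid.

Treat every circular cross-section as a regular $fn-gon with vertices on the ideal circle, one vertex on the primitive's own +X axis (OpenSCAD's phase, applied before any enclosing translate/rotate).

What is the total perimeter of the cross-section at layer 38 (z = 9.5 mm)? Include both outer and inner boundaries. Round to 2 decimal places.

At z = 9.5 mm: the 19×22.5 cube contributes its full rectangle (perimeter 83.00 mm); the cylinder at (8, 8): section is a regular 16-gon, circumradius r=10.5 (perimeter = 2·16·10.500·sin(180°/16) = 65.55 mm); After the difference (first − rest): starting from the 19×22.5 cube, the r=10.5 cylinder at (8, 8) partially overlaps it — only the 295.11 mm² overlap (of its 337.53 mm²) is removed, clipping the outline — boundary = 93.66 mm. Overall, the cross-section has 2 separate islands. Total boundary length (outer) = 93.66 mm.

93.66 mm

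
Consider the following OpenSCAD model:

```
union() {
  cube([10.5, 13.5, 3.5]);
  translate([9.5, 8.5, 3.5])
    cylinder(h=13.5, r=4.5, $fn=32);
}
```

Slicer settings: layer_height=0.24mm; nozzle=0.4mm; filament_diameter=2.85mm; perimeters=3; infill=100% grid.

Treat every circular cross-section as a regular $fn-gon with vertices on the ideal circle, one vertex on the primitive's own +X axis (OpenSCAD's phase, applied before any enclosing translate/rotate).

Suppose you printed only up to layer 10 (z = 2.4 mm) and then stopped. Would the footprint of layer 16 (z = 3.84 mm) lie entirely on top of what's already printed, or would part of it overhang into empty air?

part overhangs

Compare the two slices. At z = 2.4: the cube is present — its section is the full 10.5×13.5 rectangle (area 141.75 mm²); the cylinder at (9.5, 8.5) is absent (z outside [3.5, 17]); Merging all regions: only the 10.5×13.5 cube is present, so the union is just that shape — area = 141.75 mm². At z = 3.84: the cube is not intersected at this z (z outside [0, 3.5]); the cylinder at (9.5, 8.5): section is a regular 32-gon, circumradius r=4.5 (area = (32/2)·4.500²·sin(360°/32) = 63.21 mm²); Merging all regions: only the r=4.5 cylinder at (9.5, 8.5) is present, so the union is just that shape — area = 63.21 mm². Checking containment: at z = 3.84 the cross-section extends beyond the z = 2.4 cross-section by about 22.71 mm².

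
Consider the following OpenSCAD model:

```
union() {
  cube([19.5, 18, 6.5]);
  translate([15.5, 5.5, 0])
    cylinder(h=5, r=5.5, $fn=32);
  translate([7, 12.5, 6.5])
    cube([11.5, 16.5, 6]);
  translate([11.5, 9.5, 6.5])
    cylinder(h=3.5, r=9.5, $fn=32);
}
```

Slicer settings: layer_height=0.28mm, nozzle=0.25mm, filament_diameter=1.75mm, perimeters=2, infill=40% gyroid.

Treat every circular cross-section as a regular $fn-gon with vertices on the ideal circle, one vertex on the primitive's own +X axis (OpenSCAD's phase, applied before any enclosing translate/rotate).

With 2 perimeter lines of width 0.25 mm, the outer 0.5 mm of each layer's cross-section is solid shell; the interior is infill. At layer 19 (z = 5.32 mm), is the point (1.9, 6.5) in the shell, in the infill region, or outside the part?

At z = 5.32 mm: the cube (footprint 19.5×18) is included at this height; the cylinder at (15.5, 5.5) is absent (z outside [0, 5]); the cube at (7, 12.5) is not intersected at this z (z outside [6.5, 12.5]); the cylinder at (11.5, 9.5) does not reach this height (z outside [6.5, 10]); Combining (union): only the 19.5×18 cube is present, so the union is just that shape — 1 connected region. Overall, the cross-section is a single solid region. The nearest boundary edge runs (0.00, 18.00)→(0.00, 0.00); distance from the point to it = 1.90 mm. The point is inside the cross-section and 1.90 mm from the nearest boundary — more than the 0.5 mm shell width (2 × 0.25), so it's in the infill interior.

infill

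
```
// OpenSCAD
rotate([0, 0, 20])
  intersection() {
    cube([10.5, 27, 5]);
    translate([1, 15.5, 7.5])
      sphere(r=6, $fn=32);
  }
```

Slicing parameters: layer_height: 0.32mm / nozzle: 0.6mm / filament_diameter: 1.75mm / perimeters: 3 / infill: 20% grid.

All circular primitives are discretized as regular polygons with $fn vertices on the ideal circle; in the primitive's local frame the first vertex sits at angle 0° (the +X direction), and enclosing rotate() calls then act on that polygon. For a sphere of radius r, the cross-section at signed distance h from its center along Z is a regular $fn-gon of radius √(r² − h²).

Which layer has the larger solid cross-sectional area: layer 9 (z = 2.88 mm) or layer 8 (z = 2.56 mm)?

layer 9 (z = 2.88 mm)

Layer 9 (z = 2.88): the cube (footprint 10.5×27) is included at this height (area 283.50 mm²); the r=6 sphere at (1, 15.5) slices to a regular 32-gon of circumradius 3.828 (√(r²−h²) with h=4.62 from center) (area = (32/2)·3.828²·sin(360°/32) = 45.75 mm²); Taking the intersection: the r=6 sphere at (1, 15.5) partially overlaps the 10.5×27 cube; clipping to the common part keeps 30.42 mm² — area = 30.42 mm²; (whole slice rotated 20° about Z — lengths, areas and connectivity unchanged). So its area = 30.42 mm². Layer 8 (z = 2.56): the 10.5×27 cube contributes its full rectangle (area 283.50 mm²); the sphere at (1, 15.5): section is a regular 32-gon, circumradius = √(r²−h²) = √(6²−4.94²) = 3.405 (area = (32/2)·3.405²·sin(360°/32) = 36.20 mm²); Keeping only the common overlap: the r=6 sphere at (1, 15.5) partially overlaps the 10.5×27 cube; clipping to the common part keeps 24.79 mm² — area = 24.79 mm²; (whole slice rotated 20° about Z — lengths, areas and connectivity unchanged). So its area = 24.79 mm². Layer 9 is larger (30.42 vs 24.79 mm²).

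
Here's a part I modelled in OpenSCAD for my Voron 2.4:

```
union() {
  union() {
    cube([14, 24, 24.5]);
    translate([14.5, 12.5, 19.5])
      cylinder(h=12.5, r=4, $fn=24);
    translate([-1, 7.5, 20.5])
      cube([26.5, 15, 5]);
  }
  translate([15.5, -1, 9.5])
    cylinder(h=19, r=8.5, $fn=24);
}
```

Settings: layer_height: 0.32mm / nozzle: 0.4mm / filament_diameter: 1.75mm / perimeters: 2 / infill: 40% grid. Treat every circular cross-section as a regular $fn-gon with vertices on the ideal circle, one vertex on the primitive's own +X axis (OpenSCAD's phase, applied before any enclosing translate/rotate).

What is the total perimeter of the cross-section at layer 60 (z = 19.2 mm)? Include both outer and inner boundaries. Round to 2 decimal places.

104.29 mm

At z = 19.2 mm: the cube (footprint 14×24) is included at this height (perimeter 76.00 mm); the cylinder at (14.5, 12.5) is not intersected at this z (z outside [19.5, 32]); the cube at (-1, 7.5) does not reach this height (z outside [20.5, 25.5]); Combining (union): only the 14×24 cube is present, so the union is just that shape — boundary = 76.00 mm; the r=8.5 cylinder at (15.5, -1) gives a regular 24-gon of circumradius 8.5 (constant along its height) (perimeter = 2·24·8.500·sin(180°/24) = 53.25 mm); Merging all regions: the regions partially overlap (shared area 36.56 mm²), so the edge portions inside another operand are dropped and the merged outline is re-measured after clipping — boundary = 104.29 mm. Overall, the cross-section is a single solid region. Total boundary length (outer) = 104.29 mm.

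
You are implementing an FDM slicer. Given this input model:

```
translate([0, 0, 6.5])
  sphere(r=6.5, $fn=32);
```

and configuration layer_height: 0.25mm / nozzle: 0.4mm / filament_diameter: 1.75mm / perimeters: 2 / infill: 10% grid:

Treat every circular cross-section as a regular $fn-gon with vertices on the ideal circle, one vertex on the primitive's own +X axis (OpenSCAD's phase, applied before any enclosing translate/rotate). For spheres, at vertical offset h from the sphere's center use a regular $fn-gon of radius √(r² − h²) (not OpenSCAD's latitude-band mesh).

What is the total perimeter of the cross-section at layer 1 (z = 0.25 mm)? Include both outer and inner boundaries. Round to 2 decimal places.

11.20 mm

At z = 0.25 mm: the r=6.5 sphere slices to a regular 32-gon of circumradius 1.785 (√(r²−h²) with h=6.25 from center) (perimeter = 2·32·1.785·sin(180°/32) = 11.20 mm). Overall, the cross-section is a single solid region. Total boundary length (outer) = 11.20 mm.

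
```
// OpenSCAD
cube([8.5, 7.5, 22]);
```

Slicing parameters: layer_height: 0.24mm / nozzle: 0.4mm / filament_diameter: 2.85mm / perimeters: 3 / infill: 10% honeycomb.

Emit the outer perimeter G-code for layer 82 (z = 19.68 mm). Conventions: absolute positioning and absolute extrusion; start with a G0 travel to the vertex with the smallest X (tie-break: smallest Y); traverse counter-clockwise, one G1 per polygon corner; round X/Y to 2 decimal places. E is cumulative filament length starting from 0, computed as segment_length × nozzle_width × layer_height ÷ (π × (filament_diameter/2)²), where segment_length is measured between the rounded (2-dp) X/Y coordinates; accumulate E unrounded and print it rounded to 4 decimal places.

G0 X0.00 Y0.00 Z19.68
G1 X8.50 Y0.00 E0.1279
G1 X8.50 Y7.50 E0.2408
G1 X0.00 Y7.50 E0.3687
G1 X0.00 Y0.00 E0.4816

At z = 19.68 mm: the 8.5×7.5 cube contributes its full rectangle. The outline is a single polygon with 4 vertices. Extrusion per mm of travel: 0.4 × 0.24 / (π × 1.425²) = 0.015048. Accumulating E over each segment gives final E = 0.4816.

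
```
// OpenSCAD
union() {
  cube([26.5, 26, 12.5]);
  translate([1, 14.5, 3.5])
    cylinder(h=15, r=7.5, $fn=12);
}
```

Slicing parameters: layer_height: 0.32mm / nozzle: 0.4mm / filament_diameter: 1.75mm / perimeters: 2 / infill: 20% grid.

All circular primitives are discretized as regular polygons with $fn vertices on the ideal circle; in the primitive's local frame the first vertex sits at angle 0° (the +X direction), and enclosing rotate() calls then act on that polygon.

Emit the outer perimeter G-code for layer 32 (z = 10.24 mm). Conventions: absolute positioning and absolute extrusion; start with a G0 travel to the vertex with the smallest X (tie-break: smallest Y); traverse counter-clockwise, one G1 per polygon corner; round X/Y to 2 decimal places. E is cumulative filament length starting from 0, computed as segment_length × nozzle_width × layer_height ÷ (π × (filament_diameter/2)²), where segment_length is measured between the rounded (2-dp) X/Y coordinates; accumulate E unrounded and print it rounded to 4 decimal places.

G0 X-6.50 Y14.50 Z10.24
G1 X-5.50 Y10.75 E0.2065
G1 X-2.75 Y8.00 E0.4135
G1 X0.00 Y7.27 E0.5649
G1 X0.00 Y0.00 E0.9518
G1 X26.50 Y0.00 E2.3620
G1 X26.50 Y26.00 E3.7456
G1 X0.00 Y26.00 E5.1559
G1 X0.00 Y21.73 E5.3831
G1 X-2.75 Y21.00 E5.5345
G1 X-5.50 Y18.25 E5.7415
G1 X-6.50 Y14.50 E5.9480

At z = 10.24 mm: the cube (footprint 26.5×26) is included at this height; the r=7.5 cylinder at (1, 14.5) gives a regular 12-gon of circumradius 7.5 (constant along its height); Merging all regions: the regions partially overlap (shared area 99.11 mm²), so overlapping operands fuse into one piece — 1 connected region. The outline is a single polygon with 11 vertices. Extrusion per mm of travel: 0.4 × 0.32 / (π × 0.875²) = 0.053216. Accumulating E over each segment gives final E = 5.9480.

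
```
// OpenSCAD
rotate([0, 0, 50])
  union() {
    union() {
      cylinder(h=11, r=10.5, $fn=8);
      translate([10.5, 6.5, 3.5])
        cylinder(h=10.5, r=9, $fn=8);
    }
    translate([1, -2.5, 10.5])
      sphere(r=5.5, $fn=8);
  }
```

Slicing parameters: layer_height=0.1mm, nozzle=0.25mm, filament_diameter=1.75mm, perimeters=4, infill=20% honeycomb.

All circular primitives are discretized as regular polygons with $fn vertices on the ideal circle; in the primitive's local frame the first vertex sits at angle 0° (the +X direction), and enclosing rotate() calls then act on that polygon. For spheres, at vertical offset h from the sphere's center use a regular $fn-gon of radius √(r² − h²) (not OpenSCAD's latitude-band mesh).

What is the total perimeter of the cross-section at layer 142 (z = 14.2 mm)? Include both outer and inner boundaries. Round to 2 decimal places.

24.92 mm

At z = 14.2 mm: the cylinder is not intersected at this z (z outside [0, 11]); the cylinder at (10.5, 6.5) is absent (z outside [3.5, 14]); Taking the union: nothing is present at this height; the r=5.5 sphere at (1, -2.5) contributes a regular 8-gon of circumradius √(5.5²−3.7²) = 4.069 (perimeter = 2·8·4.069·sin(180°/8) = 24.92 mm); Combining (union): only the r=5.5 sphere at (1, -2.5) is present, so the union is just that shape — boundary = 24.92 mm; (whole slice rotated 50° about Z — lengths, areas and connectivity unchanged). Overall, the cross-section is a single solid region. Total boundary length (outer) = 24.92 mm.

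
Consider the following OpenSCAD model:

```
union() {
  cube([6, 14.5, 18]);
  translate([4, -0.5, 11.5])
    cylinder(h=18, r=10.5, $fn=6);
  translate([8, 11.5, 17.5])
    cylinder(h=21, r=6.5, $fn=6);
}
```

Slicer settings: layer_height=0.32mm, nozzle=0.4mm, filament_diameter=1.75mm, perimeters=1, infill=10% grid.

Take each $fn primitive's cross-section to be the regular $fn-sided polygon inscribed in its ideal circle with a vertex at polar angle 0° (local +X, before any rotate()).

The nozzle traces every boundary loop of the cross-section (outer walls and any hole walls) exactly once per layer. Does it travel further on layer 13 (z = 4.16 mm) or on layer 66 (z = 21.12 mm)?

Layer 13 (z = 4.16): the cube (footprint 6×14.5) is included at this height (perimeter 41.00 mm); the cylinder at (4, -0.5) is absent (z outside [11.5, 29.5]); the cylinder at (8, 11.5) is not intersected at this z (z outside [17.5, 38.5]); Combining (union): only the 6×14.5 cube is present, so the union is just that shape — boundary = 41.00 mm. So its perimeter = 41.00 mm. Layer 66 (z = 21.12): the cube does not reach this height (z outside [0, 18]); the cylinder at (4, -0.5): section is a regular 6-gon, circumradius r=10.5 (perimeter = 2·6·10.500·sin(180°/6) = 63.00 mm); the cylinder at (8, 11.5): section is a regular 6-gon, circumradius r=6.5 (perimeter = 2·6·6.500·sin(180°/6) = 39.00 mm); Taking the union: the regions partially overlap (shared area 16.53 mm²), so the edge portions inside another operand are dropped and the merged outline is re-measured after clipping — boundary = 83.57 mm. So its perimeter = 83.57 mm. Layer 66 is larger (83.57 vs 41.00 mm).

layer 66 (z = 21.12 mm)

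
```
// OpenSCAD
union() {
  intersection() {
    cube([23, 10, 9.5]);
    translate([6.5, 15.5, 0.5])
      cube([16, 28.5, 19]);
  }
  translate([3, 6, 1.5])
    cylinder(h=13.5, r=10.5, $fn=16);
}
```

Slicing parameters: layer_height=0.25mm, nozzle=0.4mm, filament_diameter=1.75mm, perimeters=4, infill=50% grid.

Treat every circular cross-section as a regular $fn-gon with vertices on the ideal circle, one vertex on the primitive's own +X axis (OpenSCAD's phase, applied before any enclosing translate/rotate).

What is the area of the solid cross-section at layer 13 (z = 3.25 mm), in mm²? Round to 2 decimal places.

337.53 mm²

At z = 3.25 mm: the cube (footprint 23×10) is included at this height (area 230.00 mm²); the 16×28.5 cube at (6.5, 15.5) contributes its full rectangle (area 456.00 mm²); After intersecting: the 16×28.5 cube at (6.5, 15.5) does not overlap the 23×10 cube (empty) — nothing remains; the r=10.5 cylinder at (3, 6) contributes a regular 16-gon of circumradius 10.5 (area = (16/2)·10.500²·sin(360°/16) = 337.53 mm²); Combining (union): only the r=10.5 cylinder at (3, 6) is present, so the union is just that shape — area = 337.53 mm². Overall, the cross-section is a single solid region. Net area = 337.53 mm².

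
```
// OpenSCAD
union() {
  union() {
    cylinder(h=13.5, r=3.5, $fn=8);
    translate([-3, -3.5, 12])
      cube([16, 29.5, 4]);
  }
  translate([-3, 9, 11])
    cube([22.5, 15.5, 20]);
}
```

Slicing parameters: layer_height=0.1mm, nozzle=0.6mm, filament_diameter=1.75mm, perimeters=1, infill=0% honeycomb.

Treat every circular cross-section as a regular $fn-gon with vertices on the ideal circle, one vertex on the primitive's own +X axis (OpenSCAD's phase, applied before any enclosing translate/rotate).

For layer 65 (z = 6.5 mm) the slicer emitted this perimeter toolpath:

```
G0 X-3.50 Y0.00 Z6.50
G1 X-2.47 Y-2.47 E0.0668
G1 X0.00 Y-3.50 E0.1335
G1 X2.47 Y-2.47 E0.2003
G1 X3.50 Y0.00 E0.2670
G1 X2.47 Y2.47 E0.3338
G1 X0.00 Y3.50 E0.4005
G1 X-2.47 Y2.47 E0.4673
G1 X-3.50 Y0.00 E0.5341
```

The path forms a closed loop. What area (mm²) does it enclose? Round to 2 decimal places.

34.58 mm²

Apply the shoelace formula to the sequence of (X, Y) vertices; enclosed area = 34.58 mm².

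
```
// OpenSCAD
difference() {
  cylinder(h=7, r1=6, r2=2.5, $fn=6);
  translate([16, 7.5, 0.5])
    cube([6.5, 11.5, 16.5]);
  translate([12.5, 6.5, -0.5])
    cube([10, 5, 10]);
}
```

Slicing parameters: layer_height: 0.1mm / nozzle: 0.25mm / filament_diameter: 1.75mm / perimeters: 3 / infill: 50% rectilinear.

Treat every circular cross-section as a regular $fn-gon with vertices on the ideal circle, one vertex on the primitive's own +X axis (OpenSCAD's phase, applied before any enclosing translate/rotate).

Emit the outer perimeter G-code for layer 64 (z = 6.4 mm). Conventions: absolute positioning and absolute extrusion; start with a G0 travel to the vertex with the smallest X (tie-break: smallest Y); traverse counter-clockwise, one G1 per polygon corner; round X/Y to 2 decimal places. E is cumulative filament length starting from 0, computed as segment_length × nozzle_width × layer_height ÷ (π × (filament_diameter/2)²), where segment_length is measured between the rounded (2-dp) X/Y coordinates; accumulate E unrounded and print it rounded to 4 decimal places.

At z = 6.4 mm: the cone contributes a regular 6-gon of circumradius 2.800 (interpolated between r1=6 and r2=2.5 at t=0.914); the 6.5×11.5 cube at (16, 7.5) contributes its full rectangle; the cube at (12.5, 6.5) (footprint 10×5) is included at this height; Subtracting the remaining from the first: starting from the cone, the 6.5×11.5 cube at (16, 7.5) misses the remaining region (no effect); the 10×5 cube at (12.5, 6.5) misses the remaining region (no effect) — 1 connected region. The outline is a single polygon with 6 vertices. Extrusion per mm of travel: 0.25 × 0.1 / (π × 0.875²) = 0.010394. Accumulating E over each segment gives final E = 0.1744.

G0 X-2.80 Y0.00 Z6.40
G1 X-1.40 Y-2.42 E0.0291
G1 X1.40 Y-2.42 E0.0582
G1 X2.80 Y0.00 E0.0872
G1 X1.40 Y2.42 E0.1163
G1 X-1.40 Y2.42 E0.1454
G1 X-2.80 Y0.00 E0.1744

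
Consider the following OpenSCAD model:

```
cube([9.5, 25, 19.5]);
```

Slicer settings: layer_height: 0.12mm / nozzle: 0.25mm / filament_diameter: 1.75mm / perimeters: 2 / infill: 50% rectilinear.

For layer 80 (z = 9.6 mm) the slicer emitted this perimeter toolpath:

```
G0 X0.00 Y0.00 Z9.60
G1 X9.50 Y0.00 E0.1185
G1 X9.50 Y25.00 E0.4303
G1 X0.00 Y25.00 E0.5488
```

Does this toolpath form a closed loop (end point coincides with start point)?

Start point (G0): (0.00, 0.00). End point (last G1): the path does not return to the start — open.

no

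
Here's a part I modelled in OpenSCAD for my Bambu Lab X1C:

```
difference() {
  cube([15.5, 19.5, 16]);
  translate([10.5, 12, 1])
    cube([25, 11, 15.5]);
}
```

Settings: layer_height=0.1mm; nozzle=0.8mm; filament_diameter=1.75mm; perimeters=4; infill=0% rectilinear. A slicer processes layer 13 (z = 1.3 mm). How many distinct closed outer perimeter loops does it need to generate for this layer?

At z = 1.3 mm: the 15.5×19.5 cube contributes its full rectangle; the cube at (10.5, 12) is present — its section is the full 25×11 rectangle; Subtracting the remaining from the first: starting from the 15.5×19.5 cube, the 25×11 cube at (10.5, 12) partially overlaps it — only the 37.50 mm² overlap (of its 275.00 mm²) is removed, clipping the outline — 1 connected region. The result has 1 disconnected region.

1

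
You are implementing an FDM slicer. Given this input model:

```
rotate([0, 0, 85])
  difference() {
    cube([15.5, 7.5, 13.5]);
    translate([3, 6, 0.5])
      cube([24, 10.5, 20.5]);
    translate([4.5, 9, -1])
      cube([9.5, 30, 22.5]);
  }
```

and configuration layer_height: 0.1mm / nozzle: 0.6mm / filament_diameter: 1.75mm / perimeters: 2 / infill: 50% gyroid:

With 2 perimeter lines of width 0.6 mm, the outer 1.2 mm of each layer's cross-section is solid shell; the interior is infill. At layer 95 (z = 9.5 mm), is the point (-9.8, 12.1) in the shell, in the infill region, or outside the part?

At z = 9.5 mm: the 15.5×7.5 cube contributes its full rectangle; the cube at (3, 6) is present — its section is the full 24×10.5 rectangle; the cube at (4.5, 9) is present — its section is the full 9.5×30 rectangle; After the difference (first − rest): starting from the 15.5×7.5 cube, the 24×10.5 cube at (3, 6) partially overlaps it — only the 18.75 mm² overlap (of its 252.00 mm²) is removed, clipping the outline; the 9.5×30 cube at (4.5, 9) misses the remaining region (no effect) — 1 connected region; (rotated 85° about Z; rotation is an isometry so areas/perimeters/island counts are preserved). Overall, the cross-section is a single solid region. Undo the 85° rotation: the query point maps to (11.200, 10.817) in the un-rotated model frame. The nearest boundary edge runs (3.00, 6.00)→(15.50, 6.00); distance from the point to it = 4.82 mm. The point is not inside any of the regions above, so it lies outside the cross-section (4.82 mm from the nearest boundary).

outside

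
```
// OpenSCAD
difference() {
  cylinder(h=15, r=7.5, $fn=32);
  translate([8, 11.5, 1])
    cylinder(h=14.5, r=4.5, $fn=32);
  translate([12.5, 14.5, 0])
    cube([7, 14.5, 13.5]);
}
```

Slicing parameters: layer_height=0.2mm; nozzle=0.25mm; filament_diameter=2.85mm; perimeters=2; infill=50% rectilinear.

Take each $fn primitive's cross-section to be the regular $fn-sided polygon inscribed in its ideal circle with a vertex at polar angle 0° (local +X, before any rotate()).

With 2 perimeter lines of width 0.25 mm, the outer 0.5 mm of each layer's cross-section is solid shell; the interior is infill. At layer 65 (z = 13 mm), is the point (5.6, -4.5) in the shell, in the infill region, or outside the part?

At z = 13 mm: the cylinder: section is a regular 32-gon, circumradius r=7.5; the r=4.5 cylinder at (8, 11.5) contributes a regular 32-gon of circumradius 4.5; the 7×14.5 cube at (12.5, 14.5) contributes its full rectangle; After the difference (first − rest): starting from the r=7.5 cylinder, the r=4.5 cylinder at (8, 11.5) misses the remaining region (no effect); the 7×14.5 cube at (12.5, 14.5) misses the remaining region (no effect) — 1 connected region. Overall, the cross-section is a single solid region. The nearest boundary edge runs (6.24, -4.17)→(5.30, -5.30); distance from the point to it = 0.28 mm. The point is inside the cross-section, 0.28 mm from the nearest boundary — within the 0.5 mm shell band (2 × 0.25).

shell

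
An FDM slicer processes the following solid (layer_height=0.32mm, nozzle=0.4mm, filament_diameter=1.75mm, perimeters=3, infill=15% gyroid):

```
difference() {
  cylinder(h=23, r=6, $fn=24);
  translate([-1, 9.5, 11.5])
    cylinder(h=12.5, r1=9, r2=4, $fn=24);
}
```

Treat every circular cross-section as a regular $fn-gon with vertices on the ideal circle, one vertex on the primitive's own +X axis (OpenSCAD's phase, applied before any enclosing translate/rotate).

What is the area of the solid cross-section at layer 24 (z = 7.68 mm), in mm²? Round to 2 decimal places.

At z = 7.68 mm: the cylinder: section is a regular 24-gon, circumradius r=6 (area = (24/2)·6.000²·sin(360°/24) = 111.81 mm²); the cone at (-1, 9.5) does not reach this height (z outside [11.5, 24]); After the difference (first − rest): none of the subtracted shapes is present at this height, so the r=6 cylinder is unchanged — area = 111.81 mm². Overall, the cross-section is a single solid region. Net area = 111.81 mm².

111.81 mm²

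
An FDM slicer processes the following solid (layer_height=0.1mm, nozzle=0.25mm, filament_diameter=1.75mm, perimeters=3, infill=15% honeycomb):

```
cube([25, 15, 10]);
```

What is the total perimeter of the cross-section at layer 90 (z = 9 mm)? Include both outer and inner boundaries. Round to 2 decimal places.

At z = 9 mm: the cube (footprint 25×15) is included at this height (perimeter 80.00 mm). Overall, the cross-section is a single solid region. Total boundary length (outer) = 80.00 mm.

80.00 mm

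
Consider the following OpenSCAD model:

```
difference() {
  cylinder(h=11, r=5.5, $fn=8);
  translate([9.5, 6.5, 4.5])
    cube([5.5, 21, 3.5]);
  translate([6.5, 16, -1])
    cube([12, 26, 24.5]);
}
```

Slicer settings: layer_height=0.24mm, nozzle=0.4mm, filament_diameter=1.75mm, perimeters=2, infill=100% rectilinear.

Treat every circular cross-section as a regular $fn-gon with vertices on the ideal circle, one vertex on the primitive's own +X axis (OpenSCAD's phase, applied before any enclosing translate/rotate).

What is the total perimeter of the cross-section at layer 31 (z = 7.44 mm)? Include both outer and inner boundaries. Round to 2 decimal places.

At z = 7.44 mm: the r=5.5 cylinder contributes a regular 8-gon of circumradius 5.5 (perimeter = 2·8·5.500·sin(180°/8) = 33.68 mm); the cube at (9.5, 6.5) is present — its section is the full 5.5×21 rectangle (perimeter 53.00 mm); the 12×26 cube at (6.5, 16) contributes its full rectangle (perimeter 76.00 mm); Subtracting the remaining from the first: starting from the r=5.5 cylinder, the 5.5×21 cube at (9.5, 6.5) misses the remaining region (no effect); the 12×26 cube at (6.5, 16) misses the remaining region (no effect) — boundary = 33.68 mm. Overall, the cross-section is a single solid region. Total boundary length (outer) = 33.68 mm.

33.68 mm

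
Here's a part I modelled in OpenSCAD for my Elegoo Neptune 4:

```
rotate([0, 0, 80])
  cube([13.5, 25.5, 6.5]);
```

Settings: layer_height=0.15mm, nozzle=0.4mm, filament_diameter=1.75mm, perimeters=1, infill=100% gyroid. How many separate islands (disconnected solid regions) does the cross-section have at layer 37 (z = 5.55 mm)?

1

At z = 5.55 mm: the cube (footprint 13.5×25.5) is included at this height; (whole slice rotated 80° about Z — lengths, areas and connectivity unchanged). Overall, the cross-section is a single solid region. Island count = 1.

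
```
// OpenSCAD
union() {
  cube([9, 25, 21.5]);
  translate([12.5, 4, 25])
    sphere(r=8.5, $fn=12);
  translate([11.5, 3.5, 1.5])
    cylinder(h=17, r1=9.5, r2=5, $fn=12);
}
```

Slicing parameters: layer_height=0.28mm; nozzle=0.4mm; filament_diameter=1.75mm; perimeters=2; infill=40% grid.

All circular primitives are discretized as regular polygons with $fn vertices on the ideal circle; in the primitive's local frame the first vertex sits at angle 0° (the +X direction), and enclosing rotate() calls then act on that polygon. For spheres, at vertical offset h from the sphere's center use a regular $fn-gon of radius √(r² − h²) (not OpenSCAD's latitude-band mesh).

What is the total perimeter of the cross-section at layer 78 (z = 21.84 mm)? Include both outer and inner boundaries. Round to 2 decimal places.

49.01 mm

At z = 21.84 mm: the cube is not intersected at this z (z outside [0, 21.5]); the sphere at (12.5, 4): section is a regular 12-gon, circumradius = √(r²−h²) = √(8.5²−3.16²) = 7.891 (perimeter = 2·12·7.891·sin(180°/12) = 49.01 mm); the cone at (11.5, 3.5) is not intersected at this z (z outside [1.5, 18.5]); Taking the union: only the r=8.5 sphere at (12.5, 4) is present, so the union is just that shape — boundary = 49.01 mm. Overall, the cross-section is a single solid region. Total boundary length (outer) = 49.01 mm.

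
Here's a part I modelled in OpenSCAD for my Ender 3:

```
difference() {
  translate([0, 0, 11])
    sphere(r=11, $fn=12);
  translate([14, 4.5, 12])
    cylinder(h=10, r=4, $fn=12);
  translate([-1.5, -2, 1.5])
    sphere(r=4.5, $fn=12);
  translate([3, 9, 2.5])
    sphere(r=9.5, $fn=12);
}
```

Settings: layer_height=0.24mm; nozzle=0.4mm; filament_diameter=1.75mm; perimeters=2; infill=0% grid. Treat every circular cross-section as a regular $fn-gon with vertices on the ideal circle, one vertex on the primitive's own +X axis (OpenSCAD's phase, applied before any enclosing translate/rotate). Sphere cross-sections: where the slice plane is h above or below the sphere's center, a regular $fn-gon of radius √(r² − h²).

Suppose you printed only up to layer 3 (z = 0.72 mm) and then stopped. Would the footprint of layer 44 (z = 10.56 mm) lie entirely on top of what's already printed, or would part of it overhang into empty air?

Compare the two slices. At z = 0.72: the sphere: section is a regular 12-gon, circumradius = √(r²−h²) = √(11²−10.28²) = 3.914 (area = (12/2)·3.914²·sin(360°/12) = 45.96 mm²); the cylinder at (14, 4.5) does not reach this height (z outside [12, 22]); the sphere at (-1.5, -2): section is a regular 12-gon, circumradius = √(r²−h²) = √(4.5²−0.78²) = 4.432 (area = (12/2)·4.432²·sin(360°/12) = 58.92 mm²); the sphere at (3, 9): section is a regular 12-gon, circumradius = √(r²−h²) = √(9.5²−1.78²) = 9.332 (area = (12/2)·9.332²·sin(360°/12) = 261.24 mm²); Subtracting the remaining from the first: starting from the r=11 sphere (45.96 mm²), the r=4.5 sphere at (-1.5, -2) partially overlaps it — only the 31.93 mm² overlap (of its 58.92 mm²) is removed, clipping the outline; the r=9.5 sphere at (3, 9) partially overlaps it — only the 12.20 mm² overlap (of its 261.24 mm²) is removed, clipping the outline — area = 1.83 mm². At z = 10.56: the r=11 sphere contributes a regular 12-gon of circumradius √(11²−0.44²) = 10.991 (area = (12/2)·10.991²·sin(360°/12) = 362.42 mm²); the cylinder at (14, 4.5) is not intersected at this z (z outside [12, 22]); the sphere at (-1.5, -2) is absent (|z−center|=9.060 > r=4.5); the r=9.5 sphere at (3, 9) contributes a regular 12-gon of circumradius √(9.5²−8.06²) = 5.029 (area = (12/2)·5.029²·sin(360°/12) = 75.86 mm²); Taking the first minus the rest: starting from the r=11 sphere (362.42 mm²), the r=9.5 sphere at (3, 9) partially overlaps it — only the 46.55 mm² overlap (of its 75.86 mm²) is removed, clipping the outline — area = 315.87 mm². Checking containment: at z = 10.56 the cross-section extends beyond the z = 0.72 cross-section by about 314.04 mm².

part overhangs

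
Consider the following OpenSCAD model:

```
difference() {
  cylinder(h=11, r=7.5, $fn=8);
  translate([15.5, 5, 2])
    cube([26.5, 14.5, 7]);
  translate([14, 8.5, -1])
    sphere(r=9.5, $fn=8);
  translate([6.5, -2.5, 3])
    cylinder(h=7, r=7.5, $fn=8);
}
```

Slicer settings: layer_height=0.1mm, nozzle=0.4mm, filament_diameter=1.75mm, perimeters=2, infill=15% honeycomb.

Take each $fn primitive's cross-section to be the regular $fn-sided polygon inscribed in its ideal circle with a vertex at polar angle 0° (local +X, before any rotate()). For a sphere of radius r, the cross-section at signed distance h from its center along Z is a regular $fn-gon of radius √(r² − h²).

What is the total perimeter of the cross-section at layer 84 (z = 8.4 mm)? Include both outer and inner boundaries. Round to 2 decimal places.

45.92 mm

At z = 8.4 mm: the r=7.5 cylinder gives a regular 8-gon of circumradius 7.5 (constant along its height) (perimeter = 2·8·7.500·sin(180°/8) = 45.92 mm); the cube at (15.5, 5) (footprint 26.5×14.5) is included at this height (perimeter 82.00 mm); the r=9.5 sphere at (14, 8.5) slices to a regular 8-gon of circumradius 1.375 (√(r²−h²) with h=9.4 from center) (perimeter = 2·8·1.375·sin(180°/8) = 8.42 mm); the r=7.5 cylinder at (6.5, -2.5) contributes a regular 8-gon of circumradius 7.5 (perimeter = 2·8·7.500·sin(180°/8) = 45.92 mm); Taking the first minus the rest: starting from the r=7.5 cylinder, the 26.5×14.5 cube at (15.5, 5) misses the remaining region (no effect); the r=9.5 sphere at (14, 8.5) misses the remaining region (no effect); the r=7.5 cylinder at (6.5, -2.5) partially overlaps it — only the 63.35 mm² overlap (of its 159.10 mm²) is removed, clipping the outline — boundary = 45.92 mm. Overall, the cross-section is a single solid region. Total boundary length (outer) = 45.92 mm.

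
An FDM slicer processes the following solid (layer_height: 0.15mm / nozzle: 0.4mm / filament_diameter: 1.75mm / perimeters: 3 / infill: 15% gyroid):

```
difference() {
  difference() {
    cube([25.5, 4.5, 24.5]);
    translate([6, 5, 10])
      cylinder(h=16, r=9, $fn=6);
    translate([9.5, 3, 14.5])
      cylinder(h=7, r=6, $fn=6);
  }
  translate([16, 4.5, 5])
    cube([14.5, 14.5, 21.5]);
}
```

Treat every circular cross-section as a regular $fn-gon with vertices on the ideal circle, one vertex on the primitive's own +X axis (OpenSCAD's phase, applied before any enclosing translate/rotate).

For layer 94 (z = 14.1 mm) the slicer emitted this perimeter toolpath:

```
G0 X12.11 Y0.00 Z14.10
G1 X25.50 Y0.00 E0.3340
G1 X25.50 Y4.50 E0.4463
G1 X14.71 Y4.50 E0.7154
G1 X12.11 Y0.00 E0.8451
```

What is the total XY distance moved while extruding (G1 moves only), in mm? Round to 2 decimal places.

Sum the Euclidean lengths of each G1 segment: total = 33.88 mm.

33.88 mm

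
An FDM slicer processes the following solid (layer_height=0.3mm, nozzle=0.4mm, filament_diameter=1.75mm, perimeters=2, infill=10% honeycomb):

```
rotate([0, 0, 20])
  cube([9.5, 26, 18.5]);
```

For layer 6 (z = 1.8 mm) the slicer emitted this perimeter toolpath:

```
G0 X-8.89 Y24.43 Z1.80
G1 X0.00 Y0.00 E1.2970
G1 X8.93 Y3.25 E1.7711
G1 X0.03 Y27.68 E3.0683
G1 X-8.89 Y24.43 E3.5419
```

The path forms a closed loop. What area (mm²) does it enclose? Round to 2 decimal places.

246.95 mm²

Apply the shoelace formula to the sequence of (X, Y) vertices; enclosed area = 246.95 mm².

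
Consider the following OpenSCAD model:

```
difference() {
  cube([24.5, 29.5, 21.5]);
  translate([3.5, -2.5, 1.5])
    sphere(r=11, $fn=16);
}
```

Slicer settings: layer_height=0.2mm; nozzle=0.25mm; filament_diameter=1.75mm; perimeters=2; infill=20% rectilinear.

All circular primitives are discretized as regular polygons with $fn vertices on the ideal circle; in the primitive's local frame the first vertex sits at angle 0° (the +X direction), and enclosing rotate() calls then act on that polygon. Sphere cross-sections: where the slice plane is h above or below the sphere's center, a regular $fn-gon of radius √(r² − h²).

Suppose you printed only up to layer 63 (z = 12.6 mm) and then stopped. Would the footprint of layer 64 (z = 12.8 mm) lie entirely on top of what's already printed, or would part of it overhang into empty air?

entirely on top

Compare the two slices. At z = 12.6: the 24.5×29.5 cube contributes its full rectangle (area 722.75 mm²); the sphere at (3.5, -2.5) is not intersected at this z (|z−center|=11.100 > r=11); Subtracting the remaining from the first: none of the subtracted shapes is present at this height, so the 24.5×29.5 cube is unchanged — area = 722.75 mm². At z = 12.8: the cube is present — its section is the full 24.5×29.5 rectangle (area 722.75 mm²); the sphere at (3.5, -2.5) is not intersected at this z (|z−center|=11.300 > r=11); Subtracting the remaining from the first: none of the subtracted shapes is present at this height, so the 24.5×29.5 cube is unchanged — area = 722.75 mm². Checking containment: the cross-section at z = 12.8 is a subset of the cross-section at z = 12.6.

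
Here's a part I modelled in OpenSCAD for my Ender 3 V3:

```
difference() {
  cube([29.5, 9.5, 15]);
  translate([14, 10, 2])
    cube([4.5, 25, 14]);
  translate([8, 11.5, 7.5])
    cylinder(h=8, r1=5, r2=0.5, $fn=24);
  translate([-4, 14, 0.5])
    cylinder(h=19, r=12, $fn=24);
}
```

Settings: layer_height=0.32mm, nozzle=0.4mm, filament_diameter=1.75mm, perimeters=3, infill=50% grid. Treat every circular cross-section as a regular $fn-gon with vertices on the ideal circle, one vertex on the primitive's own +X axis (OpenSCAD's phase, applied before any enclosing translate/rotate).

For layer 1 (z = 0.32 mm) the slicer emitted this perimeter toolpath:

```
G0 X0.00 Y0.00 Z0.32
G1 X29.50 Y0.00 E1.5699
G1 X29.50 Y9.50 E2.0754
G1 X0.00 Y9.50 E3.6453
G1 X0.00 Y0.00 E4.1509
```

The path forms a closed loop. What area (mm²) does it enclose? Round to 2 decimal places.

280.25 mm²

Apply the shoelace formula to the sequence of (X, Y) vertices; enclosed area = 280.25 mm².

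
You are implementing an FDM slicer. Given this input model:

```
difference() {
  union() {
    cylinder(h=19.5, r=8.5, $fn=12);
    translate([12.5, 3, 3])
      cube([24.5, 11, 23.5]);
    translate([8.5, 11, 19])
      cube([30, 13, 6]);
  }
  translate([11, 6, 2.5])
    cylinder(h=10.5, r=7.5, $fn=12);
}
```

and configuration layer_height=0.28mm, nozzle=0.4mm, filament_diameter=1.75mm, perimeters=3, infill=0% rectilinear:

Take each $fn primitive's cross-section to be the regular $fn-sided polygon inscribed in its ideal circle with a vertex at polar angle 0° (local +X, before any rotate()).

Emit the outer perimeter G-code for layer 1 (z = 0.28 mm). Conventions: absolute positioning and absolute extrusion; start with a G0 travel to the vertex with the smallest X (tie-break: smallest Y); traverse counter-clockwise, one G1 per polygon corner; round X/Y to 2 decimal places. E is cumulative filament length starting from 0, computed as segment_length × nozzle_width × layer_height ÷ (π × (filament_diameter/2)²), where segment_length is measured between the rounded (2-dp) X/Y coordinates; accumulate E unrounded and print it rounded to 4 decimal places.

At z = 0.28 mm: the r=8.5 cylinder gives a regular 12-gon of circumradius 8.5 (constant along its height); the cube at (12.5, 3) is not intersected at this z (z outside [3, 26.5]); the cube at (8.5, 11) is not intersected at this z (z outside [19, 25]); Combining (union): only the r=8.5 cylinder is present, so the union is just that shape — 1 connected region; the cylinder at (11, 6) does not reach this height (z outside [2.5, 13]); After the difference (first − rest): none of the subtracted shapes is present at this height, so the result so far is unchanged — 1 connected region. The outline is a single polygon with 12 vertices. Extrusion per mm of travel: 0.4 × 0.28 / (π × 0.875²) = 0.046564. Accumulating E over each segment gives final E = 2.4583.

G0 X-8.50 Y0.00 Z0.28
G1 X-7.36 Y-4.25 E0.2049
G1 X-4.25 Y-7.36 E0.4097
G1 X0.00 Y-8.50 E0.6146
G1 X4.25 Y-7.36 E0.8195
G1 X7.36 Y-4.25 E1.0243
G1 X8.50 Y0.00 E1.2292
G1 X7.36 Y4.25 E1.4341
G1 X4.25 Y7.36 E1.6389
G1 X0.00 Y8.50 E1.8438
G1 X-4.25 Y7.36 E2.0487
G1 X-7.36 Y4.25 E2.2535
G1 X-8.50 Y0.00 E2.4583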